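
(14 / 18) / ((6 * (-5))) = -7 / 270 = -0.03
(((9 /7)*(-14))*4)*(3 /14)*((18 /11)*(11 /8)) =-243 /7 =-34.71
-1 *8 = -8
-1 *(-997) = 997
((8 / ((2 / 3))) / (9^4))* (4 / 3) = 16 / 6561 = 0.00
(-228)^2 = 51984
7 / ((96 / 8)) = 7 / 12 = 0.58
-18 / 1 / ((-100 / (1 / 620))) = 9 / 31000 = 0.00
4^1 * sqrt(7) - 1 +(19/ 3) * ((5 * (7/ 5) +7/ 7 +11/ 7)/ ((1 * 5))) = 21.71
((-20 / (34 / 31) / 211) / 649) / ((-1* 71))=310 / 165285373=0.00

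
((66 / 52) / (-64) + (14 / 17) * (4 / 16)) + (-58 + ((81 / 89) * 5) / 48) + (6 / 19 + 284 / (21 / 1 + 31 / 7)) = -2211642851 / 47835008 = -46.23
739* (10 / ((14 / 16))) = 59120 / 7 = 8445.71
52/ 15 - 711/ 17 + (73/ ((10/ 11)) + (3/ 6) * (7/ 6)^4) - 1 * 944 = -198537083/ 220320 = -901.13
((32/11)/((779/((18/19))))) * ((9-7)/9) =128/162811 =0.00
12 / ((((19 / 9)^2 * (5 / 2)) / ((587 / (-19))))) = -1141128 / 34295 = -33.27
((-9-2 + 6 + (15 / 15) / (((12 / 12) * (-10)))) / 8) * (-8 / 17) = 3 / 10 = 0.30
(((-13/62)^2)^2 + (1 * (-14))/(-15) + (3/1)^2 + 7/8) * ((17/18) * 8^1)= 40732712113/498701340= 81.68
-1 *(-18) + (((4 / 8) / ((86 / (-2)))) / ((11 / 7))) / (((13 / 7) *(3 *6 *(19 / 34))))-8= 21028747 / 2102958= 10.00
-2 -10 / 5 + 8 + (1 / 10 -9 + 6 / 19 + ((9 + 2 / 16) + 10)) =11051 / 760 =14.54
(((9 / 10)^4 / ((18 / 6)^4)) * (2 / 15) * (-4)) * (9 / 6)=-81 / 12500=-0.01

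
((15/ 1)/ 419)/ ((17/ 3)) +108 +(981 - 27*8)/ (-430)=65072475/ 612578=106.23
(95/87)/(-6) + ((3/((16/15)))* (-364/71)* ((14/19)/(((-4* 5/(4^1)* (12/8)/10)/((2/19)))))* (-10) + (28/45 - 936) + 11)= -20949244577/22298970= -939.47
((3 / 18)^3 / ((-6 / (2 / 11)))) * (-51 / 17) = 1 / 2376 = 0.00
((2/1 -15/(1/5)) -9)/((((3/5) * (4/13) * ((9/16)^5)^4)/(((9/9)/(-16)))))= 100680853414780835955998720/36472996377170786403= 2760421.78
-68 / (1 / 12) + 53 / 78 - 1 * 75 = -69445 / 78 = -890.32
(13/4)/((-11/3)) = -39/44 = -0.89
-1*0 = 0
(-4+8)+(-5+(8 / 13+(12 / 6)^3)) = 99 / 13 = 7.62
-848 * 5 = -4240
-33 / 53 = -0.62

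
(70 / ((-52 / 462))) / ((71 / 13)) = -8085 / 71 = -113.87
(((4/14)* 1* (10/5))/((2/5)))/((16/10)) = 25/28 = 0.89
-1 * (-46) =46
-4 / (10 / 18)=-7.20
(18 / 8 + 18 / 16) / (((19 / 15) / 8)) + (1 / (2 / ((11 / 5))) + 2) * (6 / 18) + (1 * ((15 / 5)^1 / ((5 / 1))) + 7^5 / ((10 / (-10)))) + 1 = -9566339 / 570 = -16783.05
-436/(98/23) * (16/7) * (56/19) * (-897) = 575687424/931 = 618353.84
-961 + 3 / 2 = -959.50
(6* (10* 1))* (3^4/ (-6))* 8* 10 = -64800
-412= -412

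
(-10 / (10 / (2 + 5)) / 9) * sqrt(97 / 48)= -7 * sqrt(291) / 108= -1.11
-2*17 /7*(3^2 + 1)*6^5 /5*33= -17449344 /7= -2492763.43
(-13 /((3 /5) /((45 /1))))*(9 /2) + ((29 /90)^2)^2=-287863167719 /65610000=-4387.49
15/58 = 0.26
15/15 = 1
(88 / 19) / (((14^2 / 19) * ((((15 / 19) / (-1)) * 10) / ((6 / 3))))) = -0.11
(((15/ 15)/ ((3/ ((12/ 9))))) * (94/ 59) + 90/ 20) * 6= 5531/ 177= 31.25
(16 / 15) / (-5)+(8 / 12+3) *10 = 2734 / 75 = 36.45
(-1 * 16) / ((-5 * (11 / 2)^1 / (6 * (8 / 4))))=384 / 55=6.98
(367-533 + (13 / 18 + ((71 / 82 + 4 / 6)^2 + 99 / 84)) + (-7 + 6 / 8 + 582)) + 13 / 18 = 175681061 / 423612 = 414.72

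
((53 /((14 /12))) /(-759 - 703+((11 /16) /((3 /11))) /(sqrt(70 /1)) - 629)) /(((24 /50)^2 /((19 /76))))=-16623450000 /705161465039 - 4008125 * sqrt(70) /9872260510546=-0.02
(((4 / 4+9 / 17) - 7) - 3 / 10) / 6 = -327 / 340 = -0.96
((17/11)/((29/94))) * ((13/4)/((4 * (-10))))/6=-10387/153120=-0.07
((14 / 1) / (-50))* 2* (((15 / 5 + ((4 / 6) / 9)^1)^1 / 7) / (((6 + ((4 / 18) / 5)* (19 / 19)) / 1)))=-83 / 2040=-0.04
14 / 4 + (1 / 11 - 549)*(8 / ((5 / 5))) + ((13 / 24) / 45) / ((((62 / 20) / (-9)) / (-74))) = -4385.19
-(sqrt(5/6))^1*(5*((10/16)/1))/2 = -25*sqrt(30)/96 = -1.43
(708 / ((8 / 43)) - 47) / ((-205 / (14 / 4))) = -52619 / 820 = -64.17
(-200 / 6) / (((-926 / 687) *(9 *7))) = 11450 / 29169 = 0.39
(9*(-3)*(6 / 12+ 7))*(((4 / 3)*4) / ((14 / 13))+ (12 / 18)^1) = -7965 / 7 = -1137.86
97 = 97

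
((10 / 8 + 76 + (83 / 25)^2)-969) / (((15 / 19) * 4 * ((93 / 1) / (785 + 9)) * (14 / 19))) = -315558093623 / 97650000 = -3231.52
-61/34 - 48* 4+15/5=-6487/34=-190.79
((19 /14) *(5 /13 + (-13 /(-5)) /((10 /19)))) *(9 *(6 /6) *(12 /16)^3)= 15979437 /582400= 27.44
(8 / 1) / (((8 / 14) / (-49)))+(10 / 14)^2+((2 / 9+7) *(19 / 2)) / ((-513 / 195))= -5648443 / 7938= -711.57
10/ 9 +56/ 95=1454/ 855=1.70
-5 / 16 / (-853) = 5 / 13648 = 0.00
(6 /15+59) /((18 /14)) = 231 /5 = 46.20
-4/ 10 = -2/ 5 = -0.40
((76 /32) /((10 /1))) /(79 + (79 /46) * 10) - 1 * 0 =437 /176960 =0.00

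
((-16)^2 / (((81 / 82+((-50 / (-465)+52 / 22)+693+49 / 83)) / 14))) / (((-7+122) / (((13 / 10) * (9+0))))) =1459793567232 / 2790608655875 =0.52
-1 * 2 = -2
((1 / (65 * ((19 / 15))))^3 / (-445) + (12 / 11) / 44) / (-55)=-20117409438 / 44627127183925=-0.00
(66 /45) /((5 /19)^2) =7942 /375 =21.18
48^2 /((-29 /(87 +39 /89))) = -17929728 /2581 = -6946.81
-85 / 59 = -1.44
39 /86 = 0.45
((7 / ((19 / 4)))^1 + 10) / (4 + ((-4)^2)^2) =109 / 2470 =0.04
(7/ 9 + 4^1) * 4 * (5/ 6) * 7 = 3010/ 27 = 111.48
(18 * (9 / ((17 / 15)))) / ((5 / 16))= 7776 / 17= 457.41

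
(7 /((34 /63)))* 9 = 3969 /34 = 116.74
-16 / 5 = -3.20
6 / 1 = 6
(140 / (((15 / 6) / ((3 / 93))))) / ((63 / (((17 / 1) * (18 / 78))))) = 136 / 1209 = 0.11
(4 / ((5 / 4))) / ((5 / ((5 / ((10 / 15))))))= 4.80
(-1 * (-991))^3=973242271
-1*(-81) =81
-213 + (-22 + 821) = 586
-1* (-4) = 4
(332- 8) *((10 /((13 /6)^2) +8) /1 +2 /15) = 2809944 /845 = 3325.38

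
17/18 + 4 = 89/18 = 4.94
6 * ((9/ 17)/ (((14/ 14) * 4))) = 27/ 34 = 0.79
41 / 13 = 3.15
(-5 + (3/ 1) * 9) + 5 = 27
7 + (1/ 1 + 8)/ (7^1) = 58/ 7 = 8.29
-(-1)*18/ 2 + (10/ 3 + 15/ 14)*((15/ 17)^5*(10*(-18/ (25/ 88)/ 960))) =295990839/ 39755996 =7.45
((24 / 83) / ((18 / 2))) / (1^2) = 8 / 249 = 0.03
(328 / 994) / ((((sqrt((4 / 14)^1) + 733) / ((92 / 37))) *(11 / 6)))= 66357024 / 108682223837 - 90528 *sqrt(14) / 760775566859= 0.00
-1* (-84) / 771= 0.11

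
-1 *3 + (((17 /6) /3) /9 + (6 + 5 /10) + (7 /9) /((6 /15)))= 899 /162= 5.55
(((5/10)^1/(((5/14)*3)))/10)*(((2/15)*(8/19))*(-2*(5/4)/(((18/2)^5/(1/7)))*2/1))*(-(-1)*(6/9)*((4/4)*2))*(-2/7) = 64/5301123975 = 0.00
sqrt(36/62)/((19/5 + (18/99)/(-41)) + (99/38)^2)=3256220 * sqrt(62)/356091327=0.07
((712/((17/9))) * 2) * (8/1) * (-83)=-8509824/17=-500577.88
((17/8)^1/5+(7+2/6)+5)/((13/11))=16841/1560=10.80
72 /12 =6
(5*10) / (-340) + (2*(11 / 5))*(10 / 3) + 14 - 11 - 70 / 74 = 62549 / 3774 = 16.57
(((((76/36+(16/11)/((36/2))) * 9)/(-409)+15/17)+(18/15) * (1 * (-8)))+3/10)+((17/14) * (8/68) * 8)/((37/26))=-1517929741/198090970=-7.66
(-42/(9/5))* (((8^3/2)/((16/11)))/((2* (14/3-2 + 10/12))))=-1760/3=-586.67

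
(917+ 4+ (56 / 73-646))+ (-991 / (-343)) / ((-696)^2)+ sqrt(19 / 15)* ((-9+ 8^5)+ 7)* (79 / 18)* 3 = 3344860096471 / 12129292224+ 431419* sqrt(285) / 15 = 485821.83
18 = 18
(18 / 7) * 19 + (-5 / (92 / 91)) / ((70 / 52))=14549 / 322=45.18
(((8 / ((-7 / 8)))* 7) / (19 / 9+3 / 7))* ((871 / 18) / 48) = -6097 / 240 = -25.40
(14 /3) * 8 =112 /3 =37.33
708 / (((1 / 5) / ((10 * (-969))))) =-34302600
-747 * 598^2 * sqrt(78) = -267130188 * sqrt(78) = -2359229940.59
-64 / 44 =-16 / 11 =-1.45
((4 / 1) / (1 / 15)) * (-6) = -360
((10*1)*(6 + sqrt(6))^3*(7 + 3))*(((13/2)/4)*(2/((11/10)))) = 370500*sqrt(6)/11 + 1053000/11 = 178230.54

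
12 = 12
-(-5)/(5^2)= 1/5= 0.20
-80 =-80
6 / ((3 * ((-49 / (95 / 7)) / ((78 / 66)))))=-2470 / 3773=-0.65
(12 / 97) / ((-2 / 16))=-0.99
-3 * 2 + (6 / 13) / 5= -384 / 65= -5.91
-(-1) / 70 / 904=0.00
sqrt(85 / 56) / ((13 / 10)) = 5 * sqrt(1190) / 182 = 0.95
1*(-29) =-29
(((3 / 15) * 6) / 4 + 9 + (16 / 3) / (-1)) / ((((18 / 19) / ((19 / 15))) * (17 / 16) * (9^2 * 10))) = 5054 / 820125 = 0.01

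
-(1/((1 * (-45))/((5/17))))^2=-1/23409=-0.00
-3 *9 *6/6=-27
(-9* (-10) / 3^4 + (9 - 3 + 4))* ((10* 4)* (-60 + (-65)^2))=16660000 / 9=1851111.11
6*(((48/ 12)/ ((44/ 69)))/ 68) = 207/ 374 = 0.55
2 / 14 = 1 / 7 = 0.14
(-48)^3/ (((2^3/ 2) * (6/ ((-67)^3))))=1385915904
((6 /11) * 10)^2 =3600 /121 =29.75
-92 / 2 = -46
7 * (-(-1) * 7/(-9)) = -49/9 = -5.44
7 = 7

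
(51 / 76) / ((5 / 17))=867 / 380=2.28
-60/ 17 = -3.53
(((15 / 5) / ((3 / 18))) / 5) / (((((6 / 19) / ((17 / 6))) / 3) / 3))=2907 / 10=290.70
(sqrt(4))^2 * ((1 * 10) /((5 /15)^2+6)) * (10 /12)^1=60 /11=5.45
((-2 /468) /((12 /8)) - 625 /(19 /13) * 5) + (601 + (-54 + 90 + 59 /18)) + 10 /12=-9983824 /6669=-1497.05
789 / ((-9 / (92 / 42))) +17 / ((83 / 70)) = -929164 / 5229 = -177.69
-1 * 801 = -801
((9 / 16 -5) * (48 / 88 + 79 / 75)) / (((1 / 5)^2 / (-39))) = 1217437 / 176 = 6917.26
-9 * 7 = -63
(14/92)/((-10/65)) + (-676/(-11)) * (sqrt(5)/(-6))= -338 * sqrt(5)/33 - 91/92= -23.89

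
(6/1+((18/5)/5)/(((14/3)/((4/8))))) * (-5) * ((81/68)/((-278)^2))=-172287/367871840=-0.00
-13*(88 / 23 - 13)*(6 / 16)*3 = 24687 / 184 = 134.17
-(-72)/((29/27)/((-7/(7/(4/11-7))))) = 141912/319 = 444.87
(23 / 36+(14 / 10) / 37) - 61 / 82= -18343 / 273060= -0.07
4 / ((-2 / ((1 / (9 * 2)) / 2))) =-1 / 18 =-0.06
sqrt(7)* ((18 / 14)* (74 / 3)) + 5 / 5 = 1 + 222* sqrt(7) / 7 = 84.91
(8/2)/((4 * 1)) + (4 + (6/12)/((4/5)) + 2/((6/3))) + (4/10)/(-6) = 787/120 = 6.56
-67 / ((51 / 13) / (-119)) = 6097 / 3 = 2032.33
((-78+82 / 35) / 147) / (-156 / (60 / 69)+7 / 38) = 100624 / 35038479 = 0.00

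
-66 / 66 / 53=-1 / 53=-0.02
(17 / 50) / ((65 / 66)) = 561 / 1625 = 0.35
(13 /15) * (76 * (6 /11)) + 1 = 2031 /55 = 36.93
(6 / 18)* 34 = 34 / 3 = 11.33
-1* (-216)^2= -46656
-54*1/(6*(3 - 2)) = -9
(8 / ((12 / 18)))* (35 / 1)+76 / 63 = 26536 / 63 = 421.21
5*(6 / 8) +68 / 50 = 511 / 100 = 5.11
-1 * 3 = -3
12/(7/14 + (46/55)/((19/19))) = 440/49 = 8.98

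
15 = 15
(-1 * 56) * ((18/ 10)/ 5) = -20.16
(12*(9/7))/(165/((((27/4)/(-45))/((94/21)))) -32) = -81/26018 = -0.00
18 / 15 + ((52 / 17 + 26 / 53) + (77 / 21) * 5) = 311963 / 13515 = 23.08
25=25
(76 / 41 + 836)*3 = 2513.56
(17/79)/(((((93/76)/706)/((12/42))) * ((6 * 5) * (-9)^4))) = 912152/5061385035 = 0.00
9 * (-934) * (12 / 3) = -33624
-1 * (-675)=675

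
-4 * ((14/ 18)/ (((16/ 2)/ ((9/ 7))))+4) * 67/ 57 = -737/ 38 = -19.39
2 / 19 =0.11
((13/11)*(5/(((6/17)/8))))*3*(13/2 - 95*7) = -2910570/11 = -264597.27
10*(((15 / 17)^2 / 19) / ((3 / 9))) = 6750 / 5491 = 1.23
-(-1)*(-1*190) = -190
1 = 1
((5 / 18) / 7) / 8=0.00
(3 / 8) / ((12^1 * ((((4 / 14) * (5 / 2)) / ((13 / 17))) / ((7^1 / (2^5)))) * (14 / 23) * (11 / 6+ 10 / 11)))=0.00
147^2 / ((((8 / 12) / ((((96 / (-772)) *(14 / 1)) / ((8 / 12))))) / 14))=-228709656 / 193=-1185024.12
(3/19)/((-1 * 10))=-3/190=-0.02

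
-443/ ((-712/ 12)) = 1329/ 178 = 7.47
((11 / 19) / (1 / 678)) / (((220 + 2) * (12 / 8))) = 2486 / 2109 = 1.18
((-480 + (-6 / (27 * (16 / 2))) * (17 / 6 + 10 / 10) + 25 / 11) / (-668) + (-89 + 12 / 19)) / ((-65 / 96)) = 528656749 / 4083651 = 129.46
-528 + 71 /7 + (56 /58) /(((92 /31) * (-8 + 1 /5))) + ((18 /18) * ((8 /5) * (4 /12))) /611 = -568245432 /1097215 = -517.90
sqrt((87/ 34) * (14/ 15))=sqrt(17255)/ 85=1.55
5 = 5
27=27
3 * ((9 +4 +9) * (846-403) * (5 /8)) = 73095 /4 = 18273.75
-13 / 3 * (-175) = 2275 / 3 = 758.33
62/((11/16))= 992/11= 90.18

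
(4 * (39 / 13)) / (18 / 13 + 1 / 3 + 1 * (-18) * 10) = -468 / 6953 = -0.07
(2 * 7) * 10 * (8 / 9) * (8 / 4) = 248.89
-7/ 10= -0.70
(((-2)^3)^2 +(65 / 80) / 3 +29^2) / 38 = 2287 / 96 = 23.82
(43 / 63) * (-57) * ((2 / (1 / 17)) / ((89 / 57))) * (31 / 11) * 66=-98167452 / 623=-157572.15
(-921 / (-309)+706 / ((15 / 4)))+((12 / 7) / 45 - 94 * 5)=-3014299 / 10815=-278.71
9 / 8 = 1.12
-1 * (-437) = 437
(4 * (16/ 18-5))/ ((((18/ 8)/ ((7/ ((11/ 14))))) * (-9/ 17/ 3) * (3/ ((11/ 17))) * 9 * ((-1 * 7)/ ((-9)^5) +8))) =522144/ 472399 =1.11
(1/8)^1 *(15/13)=15/104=0.14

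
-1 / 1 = -1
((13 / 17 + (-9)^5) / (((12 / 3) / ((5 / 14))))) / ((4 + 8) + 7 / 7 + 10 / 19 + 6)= -449825 / 1666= -270.00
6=6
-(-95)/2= 95/2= 47.50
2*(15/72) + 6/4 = 23/12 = 1.92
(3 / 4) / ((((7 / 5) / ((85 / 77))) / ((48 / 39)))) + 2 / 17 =100714 / 119119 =0.85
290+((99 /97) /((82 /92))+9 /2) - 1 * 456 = -1275463 /7954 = -160.35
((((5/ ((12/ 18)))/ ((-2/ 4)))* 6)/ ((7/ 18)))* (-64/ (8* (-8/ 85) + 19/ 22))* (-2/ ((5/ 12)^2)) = -248168448/ 161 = -1541418.93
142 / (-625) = -142 / 625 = -0.23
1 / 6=0.17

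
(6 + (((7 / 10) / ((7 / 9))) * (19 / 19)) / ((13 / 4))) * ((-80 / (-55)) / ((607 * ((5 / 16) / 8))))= 835584 / 2170025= 0.39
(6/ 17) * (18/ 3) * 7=252/ 17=14.82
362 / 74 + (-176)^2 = 1146293 / 37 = 30980.89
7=7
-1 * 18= -18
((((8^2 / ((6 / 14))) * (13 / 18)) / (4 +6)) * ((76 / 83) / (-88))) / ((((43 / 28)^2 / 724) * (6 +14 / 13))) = -25516609664 / 5241665385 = -4.87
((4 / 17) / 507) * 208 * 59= 3776 / 663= 5.70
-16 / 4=-4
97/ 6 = 16.17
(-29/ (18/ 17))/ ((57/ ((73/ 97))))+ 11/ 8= 403415/ 398088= 1.01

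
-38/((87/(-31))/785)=924730/87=10629.08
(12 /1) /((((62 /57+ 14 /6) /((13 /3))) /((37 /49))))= 2812 /245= 11.48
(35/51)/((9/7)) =245/459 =0.53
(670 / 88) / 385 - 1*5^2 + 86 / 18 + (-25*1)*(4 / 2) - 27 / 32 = -17330725 / 243936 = -71.05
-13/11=-1.18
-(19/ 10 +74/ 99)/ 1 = -2621/ 990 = -2.65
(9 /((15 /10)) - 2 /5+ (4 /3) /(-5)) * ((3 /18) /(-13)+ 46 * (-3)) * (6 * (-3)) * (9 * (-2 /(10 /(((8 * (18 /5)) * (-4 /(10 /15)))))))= 267867648 /65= 4121040.74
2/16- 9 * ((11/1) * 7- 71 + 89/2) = -3635/8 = -454.38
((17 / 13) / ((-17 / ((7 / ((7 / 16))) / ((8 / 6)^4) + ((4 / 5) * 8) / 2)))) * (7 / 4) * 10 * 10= -23135 / 208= -111.23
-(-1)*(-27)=-27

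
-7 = -7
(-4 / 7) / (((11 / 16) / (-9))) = 576 / 77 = 7.48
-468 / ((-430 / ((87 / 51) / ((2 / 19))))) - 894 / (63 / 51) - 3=-18141716 / 25585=-709.08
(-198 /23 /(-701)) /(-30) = -33 /80615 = -0.00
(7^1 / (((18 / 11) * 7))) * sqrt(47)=11 * sqrt(47) / 18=4.19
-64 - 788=-852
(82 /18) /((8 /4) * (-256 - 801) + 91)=-41 /18207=-0.00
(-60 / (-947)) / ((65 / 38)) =456 / 12311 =0.04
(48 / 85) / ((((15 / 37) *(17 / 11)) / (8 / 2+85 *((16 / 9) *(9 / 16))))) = 579568 / 7225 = 80.22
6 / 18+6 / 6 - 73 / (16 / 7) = -1469 / 48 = -30.60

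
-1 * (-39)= 39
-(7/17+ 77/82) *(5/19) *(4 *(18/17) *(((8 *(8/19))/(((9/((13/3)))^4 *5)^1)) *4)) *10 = -550710917120/252581447961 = -2.18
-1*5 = -5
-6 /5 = -1.20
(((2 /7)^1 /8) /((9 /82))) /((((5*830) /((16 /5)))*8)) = 41 /1307250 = 0.00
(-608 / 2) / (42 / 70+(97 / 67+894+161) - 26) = -5360 / 18179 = -0.29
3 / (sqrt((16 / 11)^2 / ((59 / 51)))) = 11*sqrt(3009) / 272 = 2.22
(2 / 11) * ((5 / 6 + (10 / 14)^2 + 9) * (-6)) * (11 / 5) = -6082 / 245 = -24.82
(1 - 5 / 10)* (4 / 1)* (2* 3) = 12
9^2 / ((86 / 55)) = 4455 / 86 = 51.80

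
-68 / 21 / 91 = -68 / 1911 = -0.04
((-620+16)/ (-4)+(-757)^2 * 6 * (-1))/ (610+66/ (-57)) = -65324717/ 11568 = -5647.02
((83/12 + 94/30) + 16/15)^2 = 444889/3600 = 123.58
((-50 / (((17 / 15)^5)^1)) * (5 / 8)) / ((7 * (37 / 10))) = -474609375 / 735485926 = -0.65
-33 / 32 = -1.03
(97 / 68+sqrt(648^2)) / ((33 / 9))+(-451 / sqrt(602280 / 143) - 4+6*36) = 291059 / 748 - 451*sqrt(2392390) / 100380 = 382.17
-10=-10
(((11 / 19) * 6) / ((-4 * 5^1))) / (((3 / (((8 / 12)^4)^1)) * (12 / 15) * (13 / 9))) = -22 / 2223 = -0.01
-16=-16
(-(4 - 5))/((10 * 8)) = 0.01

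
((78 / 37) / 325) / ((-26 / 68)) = -0.02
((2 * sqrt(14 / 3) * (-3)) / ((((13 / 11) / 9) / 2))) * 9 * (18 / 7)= -64152 * sqrt(42) / 91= -4568.71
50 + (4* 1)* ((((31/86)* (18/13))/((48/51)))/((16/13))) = 142343/2752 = 51.72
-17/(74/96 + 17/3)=-272/103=-2.64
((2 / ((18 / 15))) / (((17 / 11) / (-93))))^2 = 2907025 / 289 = 10058.91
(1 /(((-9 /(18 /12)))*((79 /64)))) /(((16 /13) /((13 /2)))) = -169 /237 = -0.71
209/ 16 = 13.06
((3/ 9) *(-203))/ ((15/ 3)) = -203/ 15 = -13.53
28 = 28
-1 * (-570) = 570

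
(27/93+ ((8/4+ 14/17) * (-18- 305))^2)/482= 25784073/14942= 1725.61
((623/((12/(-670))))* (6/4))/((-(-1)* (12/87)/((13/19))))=-78681785/304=-258821.66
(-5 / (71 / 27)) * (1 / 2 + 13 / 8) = -2295 / 568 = -4.04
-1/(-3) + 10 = 31/3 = 10.33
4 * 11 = 44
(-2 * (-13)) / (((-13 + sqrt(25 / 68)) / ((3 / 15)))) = -22984 / 57335 - 52 * sqrt(17) / 11467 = -0.42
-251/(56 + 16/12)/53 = -753/9116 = -0.08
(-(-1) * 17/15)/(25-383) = -17/5370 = -0.00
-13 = -13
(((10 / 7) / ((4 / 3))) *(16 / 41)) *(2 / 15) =16 / 287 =0.06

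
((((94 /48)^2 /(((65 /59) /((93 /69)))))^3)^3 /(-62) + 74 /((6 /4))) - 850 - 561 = -9962908838995249938452712635910680618832377474177715591611 /520718587437266238494902681850256277848981504000000000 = -19133.00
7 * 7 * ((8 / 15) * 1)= 392 / 15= 26.13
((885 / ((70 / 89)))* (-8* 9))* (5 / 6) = -472590 / 7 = -67512.86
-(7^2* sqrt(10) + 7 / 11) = -49* sqrt(10)-7 / 11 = -155.59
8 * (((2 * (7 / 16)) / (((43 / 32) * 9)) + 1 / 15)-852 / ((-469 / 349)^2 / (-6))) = 9639044457832 / 425624535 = 22646.83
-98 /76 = -49 /38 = -1.29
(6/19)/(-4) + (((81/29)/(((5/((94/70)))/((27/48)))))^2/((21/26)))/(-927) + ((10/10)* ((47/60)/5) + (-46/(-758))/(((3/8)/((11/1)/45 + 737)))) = 55172761246698932003/462140364576240000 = 119.39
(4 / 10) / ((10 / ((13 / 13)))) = 1 / 25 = 0.04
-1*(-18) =18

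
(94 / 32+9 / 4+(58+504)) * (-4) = -2268.75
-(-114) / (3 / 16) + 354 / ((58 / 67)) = 29491 / 29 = 1016.93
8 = 8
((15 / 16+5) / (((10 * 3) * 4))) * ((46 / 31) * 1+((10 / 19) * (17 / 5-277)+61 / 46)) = -3825403 / 547584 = -6.99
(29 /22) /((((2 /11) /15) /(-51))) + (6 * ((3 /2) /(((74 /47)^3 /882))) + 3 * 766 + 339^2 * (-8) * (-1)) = 93014464137 /101306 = 918153.56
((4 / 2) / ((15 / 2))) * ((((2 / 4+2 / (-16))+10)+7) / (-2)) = -139 / 60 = -2.32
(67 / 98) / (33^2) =67 / 106722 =0.00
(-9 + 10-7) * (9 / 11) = -4.91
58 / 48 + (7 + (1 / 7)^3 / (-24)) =33785 / 4116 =8.21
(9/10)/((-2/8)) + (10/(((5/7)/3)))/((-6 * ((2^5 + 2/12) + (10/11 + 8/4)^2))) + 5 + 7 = 1213464/147485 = 8.23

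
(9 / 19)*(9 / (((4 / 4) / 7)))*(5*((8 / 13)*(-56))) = -1270080 / 247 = -5142.02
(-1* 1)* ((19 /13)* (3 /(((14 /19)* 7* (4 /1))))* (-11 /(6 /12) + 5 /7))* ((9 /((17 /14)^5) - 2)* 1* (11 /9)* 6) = 591886679329 /12662284726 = 46.74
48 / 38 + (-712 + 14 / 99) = -1336630 / 1881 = -710.60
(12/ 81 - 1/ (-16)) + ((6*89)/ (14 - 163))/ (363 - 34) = 4230223/ 21177072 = 0.20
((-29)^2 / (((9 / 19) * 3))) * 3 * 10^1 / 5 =31958 / 9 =3550.89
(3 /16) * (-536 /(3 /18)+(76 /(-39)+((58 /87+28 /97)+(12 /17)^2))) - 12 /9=-5286490181 /8746296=-604.43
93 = 93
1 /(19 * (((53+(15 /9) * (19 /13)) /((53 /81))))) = 689 /1109106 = 0.00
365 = 365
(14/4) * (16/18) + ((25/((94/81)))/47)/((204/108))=2266993/675954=3.35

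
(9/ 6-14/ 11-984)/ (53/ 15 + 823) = -324645/ 272756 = -1.19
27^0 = 1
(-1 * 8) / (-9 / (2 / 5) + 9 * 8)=-16 / 99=-0.16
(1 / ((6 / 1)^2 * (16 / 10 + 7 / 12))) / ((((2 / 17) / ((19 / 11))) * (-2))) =-1615 / 17292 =-0.09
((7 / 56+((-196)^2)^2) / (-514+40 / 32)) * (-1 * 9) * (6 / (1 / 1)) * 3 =956311308369 / 2051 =466265874.39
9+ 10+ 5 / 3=62 / 3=20.67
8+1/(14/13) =125/14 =8.93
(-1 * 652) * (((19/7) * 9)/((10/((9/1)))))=-501714/35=-14334.69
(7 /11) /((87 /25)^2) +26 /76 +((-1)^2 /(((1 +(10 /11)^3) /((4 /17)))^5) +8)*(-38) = -10428937116210702728298696379429 /34350119484964576559391552966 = -303.61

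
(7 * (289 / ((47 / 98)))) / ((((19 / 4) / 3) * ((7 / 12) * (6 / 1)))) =679728 / 893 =761.17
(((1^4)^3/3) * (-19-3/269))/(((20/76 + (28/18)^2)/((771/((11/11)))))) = -2022704622/1110701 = -1821.11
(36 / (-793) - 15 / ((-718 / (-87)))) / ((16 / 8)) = -1060713 / 1138748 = -0.93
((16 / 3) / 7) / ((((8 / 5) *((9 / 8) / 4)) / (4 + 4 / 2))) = 640 / 63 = 10.16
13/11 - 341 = -3738/11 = -339.82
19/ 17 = 1.12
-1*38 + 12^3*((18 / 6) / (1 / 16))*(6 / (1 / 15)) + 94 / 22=82114189 / 11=7464926.27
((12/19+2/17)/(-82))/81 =-121/1072683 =-0.00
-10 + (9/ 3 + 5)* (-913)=-7314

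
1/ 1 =1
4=4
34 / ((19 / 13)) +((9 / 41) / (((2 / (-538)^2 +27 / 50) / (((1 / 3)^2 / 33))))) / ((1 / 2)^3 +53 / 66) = 433754135434 / 18644357753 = 23.26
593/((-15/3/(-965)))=114449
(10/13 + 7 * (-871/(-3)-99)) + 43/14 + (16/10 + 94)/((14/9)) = 1404.63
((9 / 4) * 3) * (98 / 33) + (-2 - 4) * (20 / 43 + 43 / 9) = -32387 / 2838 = -11.41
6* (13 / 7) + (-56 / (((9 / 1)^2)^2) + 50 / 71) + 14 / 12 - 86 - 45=-769518809 / 6521634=-117.99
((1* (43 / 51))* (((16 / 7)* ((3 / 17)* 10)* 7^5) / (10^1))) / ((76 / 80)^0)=5715.88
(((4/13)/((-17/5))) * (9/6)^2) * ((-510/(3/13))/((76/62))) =6975/19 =367.11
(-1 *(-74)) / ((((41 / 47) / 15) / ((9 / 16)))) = 234765 / 328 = 715.75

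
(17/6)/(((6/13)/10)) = 1105/18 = 61.39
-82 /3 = -27.33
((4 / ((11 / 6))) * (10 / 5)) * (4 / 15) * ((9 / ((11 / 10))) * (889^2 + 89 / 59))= 53716640256 / 7139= 7524392.81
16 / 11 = 1.45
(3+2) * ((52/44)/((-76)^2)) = 65/63536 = 0.00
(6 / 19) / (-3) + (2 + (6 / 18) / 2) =235 / 114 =2.06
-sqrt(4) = -2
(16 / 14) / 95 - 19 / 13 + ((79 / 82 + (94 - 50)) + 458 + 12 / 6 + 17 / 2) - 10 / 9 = 1629782471 / 3190005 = 510.90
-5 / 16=-0.31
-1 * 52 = -52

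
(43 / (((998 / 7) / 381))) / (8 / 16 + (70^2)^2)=38227 / 7987326833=0.00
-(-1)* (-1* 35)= -35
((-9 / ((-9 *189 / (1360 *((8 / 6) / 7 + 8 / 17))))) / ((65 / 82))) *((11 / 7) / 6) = 1702976 / 1083537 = 1.57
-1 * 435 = -435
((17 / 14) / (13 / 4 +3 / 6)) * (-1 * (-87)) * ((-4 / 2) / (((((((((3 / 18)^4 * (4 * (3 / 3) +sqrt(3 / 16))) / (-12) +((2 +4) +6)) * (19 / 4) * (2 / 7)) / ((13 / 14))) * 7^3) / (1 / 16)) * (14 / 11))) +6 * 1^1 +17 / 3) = 25064463959632320182 / 76261153252562229 - 548200224 * sqrt(3) / 889713454613226005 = 328.67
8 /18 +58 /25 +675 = 152497 /225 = 677.76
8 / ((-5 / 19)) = -152 / 5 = -30.40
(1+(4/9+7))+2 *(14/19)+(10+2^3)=4774/171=27.92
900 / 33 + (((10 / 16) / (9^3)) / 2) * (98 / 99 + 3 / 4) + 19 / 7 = 969582451 / 32332608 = 29.99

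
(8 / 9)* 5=40 / 9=4.44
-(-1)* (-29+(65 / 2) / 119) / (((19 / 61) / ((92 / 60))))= -141.42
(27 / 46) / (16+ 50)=9 / 1012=0.01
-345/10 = -69/2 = -34.50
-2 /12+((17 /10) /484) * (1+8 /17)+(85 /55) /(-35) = -20903 /101640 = -0.21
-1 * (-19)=19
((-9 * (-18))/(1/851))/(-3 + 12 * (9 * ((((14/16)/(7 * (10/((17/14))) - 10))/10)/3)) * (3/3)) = -248151600/5281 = -46989.51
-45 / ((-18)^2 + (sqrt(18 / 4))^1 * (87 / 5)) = -9000 / 63959 + 725 * sqrt(2) / 63959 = -0.12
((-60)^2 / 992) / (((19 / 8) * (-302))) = -450 / 88939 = -0.01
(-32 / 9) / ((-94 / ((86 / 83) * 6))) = 0.24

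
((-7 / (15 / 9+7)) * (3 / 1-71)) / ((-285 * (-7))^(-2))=2841737850 / 13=218595219.23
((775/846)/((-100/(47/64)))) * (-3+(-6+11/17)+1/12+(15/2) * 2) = -42563/940032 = -0.05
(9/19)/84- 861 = -458049/532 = -860.99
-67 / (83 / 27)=-1809 / 83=-21.80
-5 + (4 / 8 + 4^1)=-1 / 2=-0.50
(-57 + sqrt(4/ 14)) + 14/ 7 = -55 + sqrt(14)/ 7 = -54.47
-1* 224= -224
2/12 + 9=55/6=9.17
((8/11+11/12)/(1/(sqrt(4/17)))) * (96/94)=0.81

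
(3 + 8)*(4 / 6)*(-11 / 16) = -121 / 24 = -5.04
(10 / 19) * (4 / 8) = 5 / 19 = 0.26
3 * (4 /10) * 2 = 12 /5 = 2.40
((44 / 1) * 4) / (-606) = -88 / 303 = -0.29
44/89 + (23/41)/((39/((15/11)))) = 268207/521807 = 0.51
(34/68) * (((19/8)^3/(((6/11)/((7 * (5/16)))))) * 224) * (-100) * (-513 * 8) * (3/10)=47414037825/64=740844341.02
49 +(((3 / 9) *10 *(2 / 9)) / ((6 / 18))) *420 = 2947 / 3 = 982.33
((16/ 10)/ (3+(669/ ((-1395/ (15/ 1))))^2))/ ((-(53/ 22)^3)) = -20465456/ 9790895905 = -0.00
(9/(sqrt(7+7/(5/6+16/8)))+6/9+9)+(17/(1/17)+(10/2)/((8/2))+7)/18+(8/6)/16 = 9 * sqrt(2737)/161+1891/72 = 29.19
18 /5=3.60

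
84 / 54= 14 / 9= 1.56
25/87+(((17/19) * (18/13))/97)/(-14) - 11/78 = 0.15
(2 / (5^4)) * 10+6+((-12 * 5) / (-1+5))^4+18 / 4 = 12658883 / 250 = 50635.53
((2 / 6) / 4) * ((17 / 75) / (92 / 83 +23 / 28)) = 9877 / 1009125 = 0.01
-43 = -43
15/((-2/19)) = -285/2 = -142.50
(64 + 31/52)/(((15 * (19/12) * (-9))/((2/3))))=-6718/33345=-0.20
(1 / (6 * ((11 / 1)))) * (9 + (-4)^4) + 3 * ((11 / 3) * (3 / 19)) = 7213 / 1254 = 5.75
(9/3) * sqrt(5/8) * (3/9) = sqrt(10)/4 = 0.79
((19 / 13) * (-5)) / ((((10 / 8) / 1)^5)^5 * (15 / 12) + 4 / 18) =-3850577681401774080 / 174460679558329211021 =-0.02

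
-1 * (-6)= 6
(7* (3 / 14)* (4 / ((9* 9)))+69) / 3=1865 / 81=23.02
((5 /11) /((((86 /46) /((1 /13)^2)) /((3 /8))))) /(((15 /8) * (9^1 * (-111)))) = -23 /79857063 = -0.00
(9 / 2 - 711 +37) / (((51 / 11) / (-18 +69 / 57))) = 4698551 / 1938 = 2424.43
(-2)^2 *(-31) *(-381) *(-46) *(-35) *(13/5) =197763384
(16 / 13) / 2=8 / 13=0.62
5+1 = 6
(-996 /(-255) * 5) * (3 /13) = 996 /221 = 4.51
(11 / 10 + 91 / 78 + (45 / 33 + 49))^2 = 75411856 / 27225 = 2769.95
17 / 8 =2.12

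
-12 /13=-0.92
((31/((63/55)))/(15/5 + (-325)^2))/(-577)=-1705/3839683428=-0.00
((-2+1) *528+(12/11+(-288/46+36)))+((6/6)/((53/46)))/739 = -497.17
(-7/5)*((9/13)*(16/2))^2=-36288/845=-42.94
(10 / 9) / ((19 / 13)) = 130 / 171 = 0.76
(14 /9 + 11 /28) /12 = 491 /3024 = 0.16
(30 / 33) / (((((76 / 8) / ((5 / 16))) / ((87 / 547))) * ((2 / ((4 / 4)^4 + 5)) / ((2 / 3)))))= 2175 / 228646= 0.01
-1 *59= -59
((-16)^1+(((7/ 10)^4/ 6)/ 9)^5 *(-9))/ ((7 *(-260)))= 81629337600079792266297612001/ 9285337152000000000000000000000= 0.01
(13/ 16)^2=0.66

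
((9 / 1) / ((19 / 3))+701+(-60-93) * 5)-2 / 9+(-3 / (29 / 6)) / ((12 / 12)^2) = -314509 / 4959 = -63.42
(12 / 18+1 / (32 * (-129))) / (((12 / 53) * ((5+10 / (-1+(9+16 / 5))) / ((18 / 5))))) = 340207 / 189200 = 1.80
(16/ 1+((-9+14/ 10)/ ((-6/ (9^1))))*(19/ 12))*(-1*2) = -681/ 10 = -68.10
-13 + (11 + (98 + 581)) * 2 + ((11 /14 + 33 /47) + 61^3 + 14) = 150263175 /658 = 228363.49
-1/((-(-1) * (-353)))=1/353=0.00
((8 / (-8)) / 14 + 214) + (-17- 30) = 2337 / 14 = 166.93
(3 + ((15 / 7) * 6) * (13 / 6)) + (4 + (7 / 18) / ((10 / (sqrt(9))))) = 14689 / 420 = 34.97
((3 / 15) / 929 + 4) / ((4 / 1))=18581 / 18580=1.00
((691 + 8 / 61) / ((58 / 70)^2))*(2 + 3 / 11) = 2287.96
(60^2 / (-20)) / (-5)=36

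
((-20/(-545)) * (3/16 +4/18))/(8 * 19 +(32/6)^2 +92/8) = 59/753190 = 0.00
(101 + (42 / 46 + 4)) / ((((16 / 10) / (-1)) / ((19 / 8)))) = -57855 / 368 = -157.21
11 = 11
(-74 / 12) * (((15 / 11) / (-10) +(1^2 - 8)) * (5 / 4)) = 29045 / 528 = 55.01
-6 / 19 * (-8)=48 / 19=2.53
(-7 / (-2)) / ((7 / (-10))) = -5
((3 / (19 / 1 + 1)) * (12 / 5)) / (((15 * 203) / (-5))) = -3 / 5075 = -0.00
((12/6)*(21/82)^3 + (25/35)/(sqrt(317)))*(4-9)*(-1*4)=46305/68921 + 100*sqrt(317)/2219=1.47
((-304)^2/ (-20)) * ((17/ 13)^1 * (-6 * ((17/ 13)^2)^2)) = 196826256768/ 1856465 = 106022.07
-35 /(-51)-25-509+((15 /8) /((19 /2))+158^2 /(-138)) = -21217667 /29716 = -714.01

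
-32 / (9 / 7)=-224 / 9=-24.89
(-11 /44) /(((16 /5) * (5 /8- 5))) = 1 /56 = 0.02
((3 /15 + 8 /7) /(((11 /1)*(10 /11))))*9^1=423 /350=1.21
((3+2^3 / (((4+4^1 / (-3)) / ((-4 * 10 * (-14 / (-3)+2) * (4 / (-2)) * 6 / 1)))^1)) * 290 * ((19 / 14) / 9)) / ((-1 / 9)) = -26456265 / 7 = -3779466.43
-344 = -344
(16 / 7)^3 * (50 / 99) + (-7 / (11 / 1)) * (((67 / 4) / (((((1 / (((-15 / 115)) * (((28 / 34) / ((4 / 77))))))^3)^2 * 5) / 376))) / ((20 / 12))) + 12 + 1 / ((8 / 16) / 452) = -3559624201411527501286209887 / 97068841406725119069600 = -36671.13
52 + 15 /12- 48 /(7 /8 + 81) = 137979 /2620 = 52.66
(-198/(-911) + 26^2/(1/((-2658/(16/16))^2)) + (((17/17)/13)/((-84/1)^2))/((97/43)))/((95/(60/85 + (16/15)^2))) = 13649947870806891023363/147270948797700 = 92685950.50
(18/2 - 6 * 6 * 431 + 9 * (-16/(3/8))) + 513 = -15378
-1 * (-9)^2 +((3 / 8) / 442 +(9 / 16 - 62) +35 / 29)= -1810283 / 12818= -141.23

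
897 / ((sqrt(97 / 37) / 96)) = 86112* sqrt(3589) / 97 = 53183.72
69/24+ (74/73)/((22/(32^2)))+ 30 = 514293/6424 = 80.06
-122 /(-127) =122 /127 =0.96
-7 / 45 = -0.16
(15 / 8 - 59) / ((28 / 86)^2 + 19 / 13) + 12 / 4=-10080613 / 301432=-33.44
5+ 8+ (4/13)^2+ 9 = 3734/169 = 22.09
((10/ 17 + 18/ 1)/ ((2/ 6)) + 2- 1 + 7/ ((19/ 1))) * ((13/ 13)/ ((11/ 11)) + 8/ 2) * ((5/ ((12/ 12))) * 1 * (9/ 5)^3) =13452966/ 1615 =8330.01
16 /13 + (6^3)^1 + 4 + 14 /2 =228.23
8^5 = 32768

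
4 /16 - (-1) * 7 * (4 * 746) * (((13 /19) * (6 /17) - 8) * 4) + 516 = -836858253 /1292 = -647723.11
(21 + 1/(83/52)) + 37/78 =22.10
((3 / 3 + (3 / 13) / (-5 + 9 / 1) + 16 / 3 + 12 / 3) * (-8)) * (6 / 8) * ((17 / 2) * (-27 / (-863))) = -16.58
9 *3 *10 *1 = 270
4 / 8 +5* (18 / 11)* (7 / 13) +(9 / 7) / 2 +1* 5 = 10559 / 1001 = 10.55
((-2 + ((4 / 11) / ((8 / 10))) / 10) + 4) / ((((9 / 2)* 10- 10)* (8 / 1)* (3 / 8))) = 3 / 154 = 0.02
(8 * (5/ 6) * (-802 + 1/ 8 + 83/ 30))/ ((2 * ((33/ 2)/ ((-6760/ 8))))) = 81029585/ 594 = 136413.44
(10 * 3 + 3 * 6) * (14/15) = 224/5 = 44.80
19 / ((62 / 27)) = 513 / 62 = 8.27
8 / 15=0.53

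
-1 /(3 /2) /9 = -2 /27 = -0.07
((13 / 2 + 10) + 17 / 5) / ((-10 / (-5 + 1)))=199 / 25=7.96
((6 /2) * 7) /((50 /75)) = 63 /2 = 31.50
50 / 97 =0.52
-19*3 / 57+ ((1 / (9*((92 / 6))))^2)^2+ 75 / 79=-1450695665 / 28651240944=-0.05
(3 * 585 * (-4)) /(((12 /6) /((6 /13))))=-1620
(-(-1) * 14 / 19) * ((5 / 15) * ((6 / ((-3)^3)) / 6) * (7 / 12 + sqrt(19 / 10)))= -7 * sqrt(190) / 7695-49 / 9234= -0.02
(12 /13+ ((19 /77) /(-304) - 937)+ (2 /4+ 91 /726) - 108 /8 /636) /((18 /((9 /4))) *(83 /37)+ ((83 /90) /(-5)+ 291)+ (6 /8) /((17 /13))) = -1236195965986725 /408775523408252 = -3.02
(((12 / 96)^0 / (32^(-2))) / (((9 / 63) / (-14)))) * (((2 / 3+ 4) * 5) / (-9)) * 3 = 7024640 / 9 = 780515.56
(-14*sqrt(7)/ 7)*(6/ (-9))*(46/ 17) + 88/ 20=22/ 5 + 184*sqrt(7)/ 51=13.95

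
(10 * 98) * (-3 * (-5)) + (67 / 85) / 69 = 86215567 / 5865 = 14700.01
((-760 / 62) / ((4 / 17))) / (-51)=95 / 93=1.02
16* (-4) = -64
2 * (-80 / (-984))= 20 / 123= 0.16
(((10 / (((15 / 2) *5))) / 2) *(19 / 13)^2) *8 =5776 / 2535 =2.28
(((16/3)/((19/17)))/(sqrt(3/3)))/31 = 272/1767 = 0.15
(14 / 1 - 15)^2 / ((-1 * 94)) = -1 / 94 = -0.01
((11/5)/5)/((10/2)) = 11/125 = 0.09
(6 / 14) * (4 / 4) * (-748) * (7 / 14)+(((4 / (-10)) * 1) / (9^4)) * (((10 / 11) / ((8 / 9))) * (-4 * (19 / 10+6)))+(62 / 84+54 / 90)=-89220961 / 561330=-158.95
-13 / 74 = -0.18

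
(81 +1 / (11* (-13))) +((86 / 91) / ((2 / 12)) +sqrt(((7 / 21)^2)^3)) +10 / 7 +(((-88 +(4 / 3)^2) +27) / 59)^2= 25158147512 / 282242961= 89.14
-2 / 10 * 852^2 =-725904 / 5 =-145180.80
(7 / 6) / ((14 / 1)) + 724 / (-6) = -120.58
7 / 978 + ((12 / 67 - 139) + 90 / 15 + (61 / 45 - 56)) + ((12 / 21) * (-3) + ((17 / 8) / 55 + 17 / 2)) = -54683301593 / 302730120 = -180.63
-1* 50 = -50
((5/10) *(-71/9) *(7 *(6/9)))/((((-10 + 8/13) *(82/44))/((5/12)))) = 355355/810324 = 0.44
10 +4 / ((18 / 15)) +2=46 / 3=15.33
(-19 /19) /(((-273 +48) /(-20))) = -4 /45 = -0.09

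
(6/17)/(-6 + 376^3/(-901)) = -159/26581391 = -0.00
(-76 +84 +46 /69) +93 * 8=2258 /3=752.67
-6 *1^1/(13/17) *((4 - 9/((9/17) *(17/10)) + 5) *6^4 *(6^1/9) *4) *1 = 352512/13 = 27116.31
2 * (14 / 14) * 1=2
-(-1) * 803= 803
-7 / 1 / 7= -1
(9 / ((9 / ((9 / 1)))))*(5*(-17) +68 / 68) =-756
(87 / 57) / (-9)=-29 / 171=-0.17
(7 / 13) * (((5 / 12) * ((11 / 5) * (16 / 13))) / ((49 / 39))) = 44 / 91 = 0.48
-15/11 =-1.36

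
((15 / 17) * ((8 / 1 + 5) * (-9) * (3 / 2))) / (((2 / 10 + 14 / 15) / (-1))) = 78975 / 578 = 136.63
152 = 152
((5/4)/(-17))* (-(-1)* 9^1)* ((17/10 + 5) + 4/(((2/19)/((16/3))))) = -18843/136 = -138.55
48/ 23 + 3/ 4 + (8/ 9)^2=27029/ 7452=3.63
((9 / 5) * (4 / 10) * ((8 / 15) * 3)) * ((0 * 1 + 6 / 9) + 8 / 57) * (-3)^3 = -59616 / 2375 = -25.10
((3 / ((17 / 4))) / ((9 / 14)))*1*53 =2968 / 51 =58.20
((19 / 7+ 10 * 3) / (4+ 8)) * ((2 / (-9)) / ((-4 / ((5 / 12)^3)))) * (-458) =-6555125 / 1306368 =-5.02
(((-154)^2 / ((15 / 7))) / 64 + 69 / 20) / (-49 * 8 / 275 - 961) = -2328205 / 12704016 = -0.18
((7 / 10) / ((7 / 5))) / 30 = 1 / 60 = 0.02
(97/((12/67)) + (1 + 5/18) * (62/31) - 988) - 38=-17347/36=-481.86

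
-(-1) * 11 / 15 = 11 / 15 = 0.73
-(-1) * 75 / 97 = 75 / 97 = 0.77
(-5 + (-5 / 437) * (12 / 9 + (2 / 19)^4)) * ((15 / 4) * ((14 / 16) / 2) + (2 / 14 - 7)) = 35131293415 / 1342827584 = 26.16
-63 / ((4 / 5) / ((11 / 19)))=-3465 / 76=-45.59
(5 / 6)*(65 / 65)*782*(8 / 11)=15640 / 33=473.94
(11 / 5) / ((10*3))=11 / 150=0.07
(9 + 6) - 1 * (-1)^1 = 16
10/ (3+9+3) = 2/ 3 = 0.67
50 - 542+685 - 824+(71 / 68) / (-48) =-2059655 / 3264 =-631.02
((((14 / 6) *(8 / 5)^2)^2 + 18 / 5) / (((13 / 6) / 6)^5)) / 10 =742235747328 / 1160290625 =639.70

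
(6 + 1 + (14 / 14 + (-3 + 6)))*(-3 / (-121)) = 3 / 11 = 0.27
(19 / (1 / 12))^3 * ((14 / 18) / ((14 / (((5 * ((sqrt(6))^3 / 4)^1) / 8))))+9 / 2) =617310 * sqrt(6)+53335584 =54847678.51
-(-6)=6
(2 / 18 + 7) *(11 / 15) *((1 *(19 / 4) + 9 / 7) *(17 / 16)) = 31603 / 945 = 33.44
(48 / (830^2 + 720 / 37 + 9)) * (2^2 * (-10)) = -71040 / 25490353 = -0.00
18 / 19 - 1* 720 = -13662 / 19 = -719.05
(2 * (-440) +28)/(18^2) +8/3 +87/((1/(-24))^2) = 1353025/27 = 50112.04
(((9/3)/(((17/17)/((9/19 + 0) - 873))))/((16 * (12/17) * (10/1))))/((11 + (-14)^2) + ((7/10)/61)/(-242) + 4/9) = -9360709677/83784369008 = -0.11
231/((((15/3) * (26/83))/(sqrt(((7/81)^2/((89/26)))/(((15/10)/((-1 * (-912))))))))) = 169.86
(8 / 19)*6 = 48 / 19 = 2.53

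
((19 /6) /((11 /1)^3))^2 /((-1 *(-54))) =361 /3443914584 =0.00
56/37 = 1.51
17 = 17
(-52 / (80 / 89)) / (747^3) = -1157 / 8336654460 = -0.00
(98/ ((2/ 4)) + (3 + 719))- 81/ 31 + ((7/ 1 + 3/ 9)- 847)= 7042/ 93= 75.72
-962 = -962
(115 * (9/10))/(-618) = -69/412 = -0.17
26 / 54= 13 / 27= 0.48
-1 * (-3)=3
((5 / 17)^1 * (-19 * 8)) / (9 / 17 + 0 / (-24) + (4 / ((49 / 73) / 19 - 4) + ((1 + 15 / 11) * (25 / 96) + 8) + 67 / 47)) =-735546240 / 157316477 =-4.68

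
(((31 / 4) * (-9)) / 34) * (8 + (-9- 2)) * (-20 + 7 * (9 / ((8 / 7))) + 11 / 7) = 1720035 / 7616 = 225.84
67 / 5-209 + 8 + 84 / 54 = -8372 / 45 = -186.04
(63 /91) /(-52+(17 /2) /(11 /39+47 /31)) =-39132 /2672059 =-0.01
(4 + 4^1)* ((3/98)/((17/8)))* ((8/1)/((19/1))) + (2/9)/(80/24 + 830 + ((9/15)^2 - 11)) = 71476379/1464836331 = 0.05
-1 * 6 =-6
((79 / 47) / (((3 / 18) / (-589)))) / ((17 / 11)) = -3071046 / 799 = -3843.61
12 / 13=0.92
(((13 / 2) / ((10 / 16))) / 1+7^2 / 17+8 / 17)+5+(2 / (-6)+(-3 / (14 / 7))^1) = 8629 / 510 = 16.92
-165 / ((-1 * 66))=5 / 2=2.50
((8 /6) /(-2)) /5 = -2 /15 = -0.13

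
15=15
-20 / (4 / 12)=-60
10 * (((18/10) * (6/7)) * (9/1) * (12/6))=1944/7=277.71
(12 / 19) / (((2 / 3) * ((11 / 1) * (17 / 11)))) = 18 / 323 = 0.06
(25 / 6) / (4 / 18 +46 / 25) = 1875 / 928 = 2.02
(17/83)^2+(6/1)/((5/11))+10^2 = 3900619/34445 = 113.24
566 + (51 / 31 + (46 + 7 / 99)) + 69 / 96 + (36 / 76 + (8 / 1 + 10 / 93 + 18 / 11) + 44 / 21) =8186364359 / 13061664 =626.75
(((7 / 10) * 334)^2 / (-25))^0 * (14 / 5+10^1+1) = 69 / 5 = 13.80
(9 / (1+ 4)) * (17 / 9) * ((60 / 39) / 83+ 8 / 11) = 150484 / 59345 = 2.54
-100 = -100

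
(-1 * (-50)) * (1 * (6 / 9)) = 100 / 3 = 33.33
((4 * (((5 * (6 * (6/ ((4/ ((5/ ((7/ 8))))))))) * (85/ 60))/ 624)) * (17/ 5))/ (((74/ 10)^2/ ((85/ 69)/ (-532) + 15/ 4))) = 2484858125/ 4573045932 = 0.54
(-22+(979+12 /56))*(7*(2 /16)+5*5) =2774007 /112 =24767.92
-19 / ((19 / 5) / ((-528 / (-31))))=-2640 / 31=-85.16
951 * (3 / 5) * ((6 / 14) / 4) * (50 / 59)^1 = 42795 / 826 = 51.81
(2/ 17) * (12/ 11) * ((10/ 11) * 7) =1680/ 2057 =0.82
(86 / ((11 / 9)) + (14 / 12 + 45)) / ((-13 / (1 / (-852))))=7691 / 731016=0.01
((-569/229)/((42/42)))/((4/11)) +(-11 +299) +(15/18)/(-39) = 30130943/107172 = 281.15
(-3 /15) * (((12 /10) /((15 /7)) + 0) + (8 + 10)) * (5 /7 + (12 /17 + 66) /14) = -302528 /14875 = -20.34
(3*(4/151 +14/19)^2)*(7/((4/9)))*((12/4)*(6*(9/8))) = 18355873725/32924644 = 557.51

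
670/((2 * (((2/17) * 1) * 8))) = 5695/16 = 355.94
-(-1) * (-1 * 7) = -7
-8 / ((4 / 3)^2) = -9 / 2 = -4.50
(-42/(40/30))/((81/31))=-217/18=-12.06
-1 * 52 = -52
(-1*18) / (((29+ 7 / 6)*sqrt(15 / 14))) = -0.58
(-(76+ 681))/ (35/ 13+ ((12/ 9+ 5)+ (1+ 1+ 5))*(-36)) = 9841/ 6205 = 1.59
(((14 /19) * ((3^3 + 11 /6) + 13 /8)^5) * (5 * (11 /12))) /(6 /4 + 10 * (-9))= -80361422238270635 /80334913536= -1000329.98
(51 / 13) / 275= 51 / 3575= 0.01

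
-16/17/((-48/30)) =10/17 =0.59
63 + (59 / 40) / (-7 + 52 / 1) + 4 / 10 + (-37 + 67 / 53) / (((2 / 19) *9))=272543 / 10600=25.71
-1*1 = -1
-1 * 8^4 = -4096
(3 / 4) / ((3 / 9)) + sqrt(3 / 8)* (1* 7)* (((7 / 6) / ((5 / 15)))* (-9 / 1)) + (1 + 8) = 45 / 4 - 441* sqrt(6) / 8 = -123.78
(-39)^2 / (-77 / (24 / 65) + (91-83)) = -36504 / 4813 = -7.58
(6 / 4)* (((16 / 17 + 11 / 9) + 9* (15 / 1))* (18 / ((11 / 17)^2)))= 1070286 / 121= 8845.34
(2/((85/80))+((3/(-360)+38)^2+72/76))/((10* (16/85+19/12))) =6726548963/82399200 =81.63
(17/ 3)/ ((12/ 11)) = 187/ 36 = 5.19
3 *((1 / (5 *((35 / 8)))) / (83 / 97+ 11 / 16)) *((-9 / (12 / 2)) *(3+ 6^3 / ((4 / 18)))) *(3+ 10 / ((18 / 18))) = -28327104 / 16765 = -1689.66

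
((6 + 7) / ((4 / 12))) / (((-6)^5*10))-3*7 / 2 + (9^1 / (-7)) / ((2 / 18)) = -4004731 / 181440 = -22.07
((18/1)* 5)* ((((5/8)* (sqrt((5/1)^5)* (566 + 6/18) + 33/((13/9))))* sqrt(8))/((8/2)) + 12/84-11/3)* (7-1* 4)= -6660/7 + 200475* sqrt(2)/104 + 9556875* sqrt(10)/8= 3779461.21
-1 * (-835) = 835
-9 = -9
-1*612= -612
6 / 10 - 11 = -52 / 5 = -10.40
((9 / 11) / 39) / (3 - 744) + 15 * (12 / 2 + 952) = 507562769 / 35321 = 14370.00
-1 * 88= -88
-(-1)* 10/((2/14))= 70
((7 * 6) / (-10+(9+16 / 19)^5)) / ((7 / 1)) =4952198 / 76214876239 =0.00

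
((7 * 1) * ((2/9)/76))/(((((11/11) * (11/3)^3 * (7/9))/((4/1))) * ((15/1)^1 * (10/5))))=9/126445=0.00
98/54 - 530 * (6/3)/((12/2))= -4721/27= -174.85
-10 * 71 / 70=-71 / 7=-10.14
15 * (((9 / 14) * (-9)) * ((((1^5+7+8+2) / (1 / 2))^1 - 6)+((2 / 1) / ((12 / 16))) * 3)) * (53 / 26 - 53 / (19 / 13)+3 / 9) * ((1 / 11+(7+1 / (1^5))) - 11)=-325145.81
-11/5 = -2.20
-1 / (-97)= 0.01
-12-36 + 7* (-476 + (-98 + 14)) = -3968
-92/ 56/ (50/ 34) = -391/ 350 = -1.12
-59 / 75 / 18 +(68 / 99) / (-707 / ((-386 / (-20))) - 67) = -4983083 / 99004950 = -0.05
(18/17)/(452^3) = 9/784935968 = 0.00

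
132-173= -41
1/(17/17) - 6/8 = 1/4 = 0.25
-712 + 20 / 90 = -6406 / 9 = -711.78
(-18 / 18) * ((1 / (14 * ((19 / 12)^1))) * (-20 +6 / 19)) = 2244 / 2527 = 0.89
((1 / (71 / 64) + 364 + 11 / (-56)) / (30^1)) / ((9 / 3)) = 1450067 / 357840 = 4.05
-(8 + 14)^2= -484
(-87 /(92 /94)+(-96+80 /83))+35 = -568605 /3818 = -148.93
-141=-141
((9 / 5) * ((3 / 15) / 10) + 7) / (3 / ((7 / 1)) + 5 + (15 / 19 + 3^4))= 0.08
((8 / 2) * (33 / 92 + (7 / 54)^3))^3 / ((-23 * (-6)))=2232512330618933063 / 102429831638219859216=0.02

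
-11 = -11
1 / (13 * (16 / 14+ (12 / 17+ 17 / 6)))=714 / 43459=0.02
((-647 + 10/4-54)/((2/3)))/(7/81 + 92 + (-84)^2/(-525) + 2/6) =-8486775/639736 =-13.27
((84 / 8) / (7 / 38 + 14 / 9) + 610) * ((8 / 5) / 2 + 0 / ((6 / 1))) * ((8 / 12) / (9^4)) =0.05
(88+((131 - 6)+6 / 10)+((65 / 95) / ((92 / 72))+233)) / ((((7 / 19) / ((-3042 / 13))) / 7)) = -228615894 / 115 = -1987964.30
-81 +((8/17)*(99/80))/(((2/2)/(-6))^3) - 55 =-22252/85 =-261.79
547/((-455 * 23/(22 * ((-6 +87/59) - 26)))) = 21673234/617435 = 35.10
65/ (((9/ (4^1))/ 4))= 1040/ 9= 115.56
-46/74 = -23/37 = -0.62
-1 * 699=-699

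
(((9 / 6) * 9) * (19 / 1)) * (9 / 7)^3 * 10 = 1869885 / 343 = 5451.56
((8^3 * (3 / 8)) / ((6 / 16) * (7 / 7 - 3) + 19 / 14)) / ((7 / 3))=2304 / 17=135.53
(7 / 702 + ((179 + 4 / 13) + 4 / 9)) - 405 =-158117 / 702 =-225.24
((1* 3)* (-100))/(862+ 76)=-150/469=-0.32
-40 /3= -13.33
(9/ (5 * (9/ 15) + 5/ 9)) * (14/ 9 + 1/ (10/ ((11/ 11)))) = 1341/ 320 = 4.19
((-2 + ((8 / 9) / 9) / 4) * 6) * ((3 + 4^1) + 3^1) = -3200 / 27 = -118.52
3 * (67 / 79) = 2.54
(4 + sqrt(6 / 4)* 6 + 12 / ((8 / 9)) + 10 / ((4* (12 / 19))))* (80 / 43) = 240* sqrt(6) / 43 + 5150 / 129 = 53.59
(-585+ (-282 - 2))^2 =755161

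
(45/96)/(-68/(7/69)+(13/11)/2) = -1155/1650128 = -0.00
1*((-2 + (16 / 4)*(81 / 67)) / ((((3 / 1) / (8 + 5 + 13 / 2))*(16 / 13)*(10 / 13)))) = 19.47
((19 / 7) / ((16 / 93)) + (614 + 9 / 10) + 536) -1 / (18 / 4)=5878931 / 5040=1166.45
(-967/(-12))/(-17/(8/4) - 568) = -967/6918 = -0.14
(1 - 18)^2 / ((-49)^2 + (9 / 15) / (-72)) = 34680 / 288119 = 0.12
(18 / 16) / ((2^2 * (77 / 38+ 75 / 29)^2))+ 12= 2483073753 / 206695112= 12.01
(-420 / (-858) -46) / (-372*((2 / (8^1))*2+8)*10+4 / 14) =22778 / 15825667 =0.00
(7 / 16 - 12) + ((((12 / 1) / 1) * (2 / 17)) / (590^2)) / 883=-241671470779 / 20901316400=-11.56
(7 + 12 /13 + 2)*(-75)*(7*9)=-609525 /13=-46886.54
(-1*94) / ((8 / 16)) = -188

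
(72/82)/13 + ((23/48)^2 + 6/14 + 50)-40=92200643/8596224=10.73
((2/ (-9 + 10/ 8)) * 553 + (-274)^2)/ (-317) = -2322932/ 9827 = -236.38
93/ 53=1.75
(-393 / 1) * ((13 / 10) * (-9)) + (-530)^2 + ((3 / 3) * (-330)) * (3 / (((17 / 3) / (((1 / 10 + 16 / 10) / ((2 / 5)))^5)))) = 110731711 / 2560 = 43254.57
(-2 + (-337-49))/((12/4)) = -388/3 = -129.33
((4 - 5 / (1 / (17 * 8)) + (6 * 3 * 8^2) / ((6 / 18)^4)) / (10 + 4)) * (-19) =-880042 / 7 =-125720.29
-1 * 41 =-41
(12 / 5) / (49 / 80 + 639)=192 / 51169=0.00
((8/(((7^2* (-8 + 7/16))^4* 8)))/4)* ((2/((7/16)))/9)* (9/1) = 524288/8650154040833767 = 0.00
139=139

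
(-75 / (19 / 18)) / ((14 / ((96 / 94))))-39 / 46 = -1734189 / 287546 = -6.03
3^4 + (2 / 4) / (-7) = 1133 / 14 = 80.93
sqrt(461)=21.47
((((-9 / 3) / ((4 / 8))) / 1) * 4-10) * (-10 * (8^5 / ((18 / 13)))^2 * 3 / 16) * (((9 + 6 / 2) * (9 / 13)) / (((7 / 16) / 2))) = 9491877724160 / 7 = 1355982532022.86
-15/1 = -15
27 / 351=1 / 13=0.08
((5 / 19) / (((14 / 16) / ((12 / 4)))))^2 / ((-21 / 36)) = -172800 / 123823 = -1.40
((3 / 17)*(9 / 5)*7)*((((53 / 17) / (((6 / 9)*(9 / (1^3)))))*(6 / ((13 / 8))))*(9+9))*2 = 2884896 / 18785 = 153.57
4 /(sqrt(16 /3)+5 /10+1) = -72 /37+64 * sqrt(3) /37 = 1.05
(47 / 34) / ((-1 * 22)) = -0.06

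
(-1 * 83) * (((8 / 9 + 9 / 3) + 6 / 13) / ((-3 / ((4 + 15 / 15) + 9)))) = 591458 / 351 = 1685.07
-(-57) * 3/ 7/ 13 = 171/ 91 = 1.88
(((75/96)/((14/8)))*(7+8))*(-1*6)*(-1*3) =3375/28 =120.54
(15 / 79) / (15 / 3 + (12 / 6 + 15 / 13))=195 / 8374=0.02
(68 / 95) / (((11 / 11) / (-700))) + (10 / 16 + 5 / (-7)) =-533215 / 1064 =-501.14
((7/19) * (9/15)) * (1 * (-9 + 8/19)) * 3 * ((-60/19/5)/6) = 20538/34295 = 0.60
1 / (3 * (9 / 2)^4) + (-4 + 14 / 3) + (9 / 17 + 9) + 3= 13.20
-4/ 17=-0.24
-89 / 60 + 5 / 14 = -473 / 420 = -1.13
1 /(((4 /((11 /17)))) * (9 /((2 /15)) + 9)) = 11 /5202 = 0.00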